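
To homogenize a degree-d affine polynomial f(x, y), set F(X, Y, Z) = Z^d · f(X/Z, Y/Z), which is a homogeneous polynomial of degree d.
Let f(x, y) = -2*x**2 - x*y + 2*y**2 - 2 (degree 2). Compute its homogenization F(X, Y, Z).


F(X, Y, Z) = -2*X**2 - X*Y + 2*Y**2 - 2*Z**2

deg(f) = 2.
Substitute x = X/Z, y = Y/Z into f, then multiply by Z^2.
  monomial -2·x^2·y^0 ↦ -2·X^2·Y^0·Z^0.
  monomial -1·x^1·y^1 ↦ -1·X^1·Y^1·Z^0.
  monomial 2·x^0·y^2 ↦ 2·X^0·Y^2·Z^0.
  monomial -2·x^0·y^0 ↦ -2·X^0·Y^0·Z^2.
Collecting: F(X, Y, Z) = -2*X**2 - X*Y + 2*Y**2 - 2*Z**2.


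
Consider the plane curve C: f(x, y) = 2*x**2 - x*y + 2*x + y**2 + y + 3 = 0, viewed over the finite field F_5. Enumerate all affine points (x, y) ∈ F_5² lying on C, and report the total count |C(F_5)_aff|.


Affine F_5-points: {(0, 1), (0, 3), (2, 0), (2, 1), (3, 3), (3, 4)}; count = 6.

For each of the 25 pairs (x, y) ∈ F_5², evaluate f(x, y) mod 5. Record the zeros.
  x = 0: [0↦3, 1↦0, 2↦4, 3↦0, 4↦3]  zeros at y ∈ {1, 3}
  x = 1: [0↦2, 1↦3, 2↦1, 3↦1, 4↦3]  zeros at y ∈ ∅
  x = 2: [0↦0, 1↦0, 2↦2, 3↦1, 4↦2]  zeros at y ∈ {0, 1}
  x = 3: [0↦2, 1↦1, 2↦2, 3↦0, 4↦0]  zeros at y ∈ {3, 4}
  x = 4: [0↦3, 1↦1, 2↦1, 3↦3, 4↦2]  zeros at y ∈ ∅
Collecting zeros: affine points = {(0, 1), (0, 3), (2, 0), (2, 1), (3, 3), (3, 4)}.
Total count |C(F_5)_aff| = 6.


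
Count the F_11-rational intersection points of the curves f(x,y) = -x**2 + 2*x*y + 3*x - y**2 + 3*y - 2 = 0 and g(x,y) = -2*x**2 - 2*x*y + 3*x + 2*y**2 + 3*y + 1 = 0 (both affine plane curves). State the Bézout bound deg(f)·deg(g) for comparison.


Common zeros: {(4, 7), (7, 4)}; count = 2; Bézout bound = 4.

deg(f) = 2, deg(g) = 2, so Bézout bound = 4.
Scan x ∈ F_11. For each x, list the y ∈ F_11 with f(x, y) ≡ 0 and those with g(x, y) ≡ 0 (mod 11); the common zeros in that column are the intersection.
  x = 0: f ≡ 0 at y ∈ {1, 2}; g ≡ 0 at y ∈ {5, 10}; common: ∅.
  x = 1: f ≡ 0 at y ∈ {0, 5}; g ≡ 0 at y ∈ ∅; common: ∅.
  x = 2: f ≡ 0 at y ∈ {0, 7}; g ≡ 0 at y ∈ {1, 5}; common: ∅.
  x = 3: f ≡ 0 at y ∈ ∅; g ≡ 0 at y ∈ ∅; common: ∅.
  x = 4: f ≡ 0 at y ∈ {4, 7}; g ≡ 0 at y ∈ {1, 7}; common: {7}.
  x = 5: f ≡ 0 at y ∈ {1}; g ≡ 0 at y ∈ ∅; common: ∅.
  x = 6: f ≡ 0 at y ∈ ∅; g ≡ 0 at y ∈ ∅; common: ∅.
  x = 7: f ≡ 0 at y ∈ {2, 4}; g ≡ 0 at y ∈ {4, 7}; common: {4}.
  x = 8: f ≡ 0 at y ∈ ∅; g ≡ 0 at y ∈ {2, 10}; common: ∅.
  x = 9: f ≡ 0 at y ∈ ∅; g ≡ 0 at y ∈ ∅; common: ∅.
  x = 10: f ≡ 0 at y ∈ ∅; g ≡ 0 at y ∈ ∅; common: ∅.
Collecting: common zeros = {(4, 7), (7, 4)}, so the count is 2.
Comparison with the Bézout bound: 2 ≤ 4 = deg(f)·deg(g), as expected for curves with no common component (the affine F_11-count falls short of the bound because intersections may lie at infinity, over extension fields, or carry multiplicity).


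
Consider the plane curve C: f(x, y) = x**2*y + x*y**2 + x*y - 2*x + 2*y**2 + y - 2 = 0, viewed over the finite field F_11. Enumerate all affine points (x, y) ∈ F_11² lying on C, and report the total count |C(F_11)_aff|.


Affine F_11-points: {(6, 3), (6, 4), (9, 3), (10, 0), (10, 10)}; count = 5.

For each of the 121 pairs (x, y) ∈ F_11², evaluate f(x, y) mod 11. Record the zeros.
  x = 0: [0↦9, 1↦1, 2↦8, 3↦8, 4↦1, 5↦9, 6↦10, 7↦4, 8↦2, 9↦4, 10↦10]  zeros at y ∈ ∅
  x = 1: [0↦7, 1↦2, 2↦3, 3↦10, 4↦1, 5↦9, 6↦1, 7↦10, 8↦3, 9↦2, 10↦7]  zeros at y ∈ ∅
  x = 2: [0↦5, 1↦5, 2↦2, 3↦7, 4↦9, 5↦8, 6↦4, 7↦8, 8↦9, 9↦7, 10↦2]  zeros at y ∈ ∅
  x = 3: [0↦3, 1↦10, 2↦5, 3↦10, 4↦3, 5↦6, 6↦8, 7↦9, 8↦9, 9↦8, 10↦6]  zeros at y ∈ ∅
  x = 4: [0↦1, 1↦6, 2↦1, 3↦8, 4↦5, 5↦3, 6↦2, 7↦2, 8↦3, 9↦5, 10↦8]  zeros at y ∈ ∅
  x = 5: [0↦10, 1↦4, 2↦1, 3↦1, 4↦4, 5↦10, 6↦8, 7↦9, 8↦2, 9↦9, 10↦8]  zeros at y ∈ ∅
  x = 6: [0↦8, 1↦4, 2↦5, 3↦0, 4↦0, 5↦5, 6↦4, 7↦8, 8↦6, 9↦9, 10↦6]  zeros at y ∈ {3, 4}
  x = 7: [0↦6, 1↦6, 2↦2, 3↦5, 4↦4, 5↦10, 6↦1, 7↦10, 8↦4, 9↦5, 10↦2]  zeros at y ∈ ∅
  x = 8: [0↦4, 1↦10, 2↦3, 3↦5, 4↦5, 5↦3, 6↦10, 7↦4, 8↦7, 9↦8, 10↦7]  zeros at y ∈ ∅
  x = 9: [0↦2, 1↦5, 2↦8, 3↦0, 4↦3, 5↦6, 6↦9, 7↦1, 8↦4, 9↦7, 10↦10]  zeros at y ∈ {3}
  x = 10: [0↦0, 1↦2, 2↦6, 3↦1, 4↦9, 5↦8, 6↦9, 7↦1, 8↦6, 9↦2, 10↦0]  zeros at y ∈ {0, 10}
Collecting zeros: affine points = {(6, 3), (6, 4), (9, 3), (10, 0), (10, 10)}.
Total count |C(F_11)_aff| = 5.


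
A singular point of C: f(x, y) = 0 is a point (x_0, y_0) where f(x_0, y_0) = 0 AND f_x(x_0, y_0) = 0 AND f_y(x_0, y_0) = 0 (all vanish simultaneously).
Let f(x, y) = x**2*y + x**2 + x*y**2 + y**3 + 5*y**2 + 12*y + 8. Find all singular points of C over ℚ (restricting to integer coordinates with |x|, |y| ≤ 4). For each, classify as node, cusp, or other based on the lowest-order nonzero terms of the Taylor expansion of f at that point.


Singular points: {(2, -2)}; classification: node.

Compute partial derivatives:
  f_x = 2*x*y + 2*x + y**2.
  f_y = x**2 + 2*x*y + 3*y**2 + 10*y + 12.
Scan x_0 ∈ {−4, ..., 4}. For each x_0, f_y(x_0, y) is a polynomial in y; find its integer roots y ∈ {−4, ..., 4}, then test f_x and f at those candidates.
  x = -4: f_y(-4, y) = 3*y**2 + 2*y + 28; no integer root y with |y| ≤ 4.
  x = -3: f_y(-3, y) = 3*y**2 + 4*y + 21; no integer root y with |y| ≤ 4.
  x = -2: f_y(-2, y) = 3*y**2 + 6*y + 16; no integer root y with |y| ≤ 4.
  x = -1: f_y(-1, y) = 3*y**2 + 8*y + 13; no integer root y with |y| ≤ 4.
  x = 0: f_y(0, y) = 3*y**2 + 10*y + 12; no integer root y with |y| ≤ 4.
  x = 1: f_y(1, y) = 3*y**2 + 12*y + 13; no integer root y with |y| ≤ 4.
  x = 2: f_y(2, y) = 3*y**2 + 14*y + 16; vanishes at y ∈ {-2}. (2, -2): f_x = 0, f = 0 — SINGULAR.
  x = 3: f_y(3, y) = 3*y**2 + 16*y + 21; vanishes at y ∈ {-3}. (3, -3): f_x = -3 ≠ 0.
  x = 4: f_y(4, y) = 3*y**2 + 18*y + 28; no integer root y with |y| ≤ 4.
Only singular point on the grid: (2, -2).
Classify: substitute x = 2 + u, y = -2 + v and expand: f = u**2*v - u**2 + u*v**2 + v**3 + v**2.
No constant or linear terms (consistent with a singular point). Quadratic part: -u**2 + v**2. Cubic part: u**2*v + u*v**2 + v**3.
The quadratic part v**2 - u**2 = (v − u)(v + u) splits into two distinct linear factors, so there are two distinct tangent lines y − -2 = ±(x − 2) — this is a node (ordinary double point).
Classification: node.


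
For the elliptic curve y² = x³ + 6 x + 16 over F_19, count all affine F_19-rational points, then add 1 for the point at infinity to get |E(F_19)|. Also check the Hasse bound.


Affine points = {(0, 4), (0, 15), (1, 2), (1, 17), (2, 6), (2, 13), (3, 2), (3, 17), (4, 3), (4, 16), (5, 0), (8, 5), (8, 14), (9, 1), (9, 18), (11, 8), (11, 11), (12, 7), (12, 12), (13, 7), (13, 12), (15, 2), (15, 17), (16, 3), (16, 16), (18, 3), (18, 16)}; affine count = 27; |E(F_19)| = 28.

Discriminant check: Δ ∝ 4a³ + 27b² = 4·6³ + 27·16² = 4·216 + 27·256 ≡ 5 (mod 19). Nonzero ⇒ E is nonsingular.
For each x ∈ F_19, compute rhs = x³ + 6·x + 16 mod 19, then count y ∈ F_19 with y² ≡ rhs.
  x = 0: rhs = 16, matching y values: 4, 15 (2 points).
  x = 1: rhs = 4, matching y values: 2, 17 (2 points).
  x = 2: rhs = 17, matching y values: 6, 13 (2 points).
  x = 3: rhs = 4, matching y values: 2, 17 (2 points).
  x = 4: rhs = 9, matching y values: 3, 16 (2 points).
  x = 5: rhs = 0, matching y values: 0 (1 points).
  x = 6: rhs = 2, matching y values: none (0 points).
  x = 7: rhs = 2, matching y values: none (0 points).
  x = 8: rhs = 6, matching y values: 5, 14 (2 points).
  x = 9: rhs = 1, matching y values: 1, 18 (2 points).
  x = 10: rhs = 12, matching y values: none (0 points).
  x = 11: rhs = 7, matching y values: 8, 11 (2 points).
  x = 12: rhs = 11, matching y values: 7, 12 (2 points).
  x = 13: rhs = 11, matching y values: 7, 12 (2 points).
  x = 14: rhs = 13, matching y values: none (0 points).
  x = 15: rhs = 4, matching y values: 2, 17 (2 points).
  x = 16: rhs = 9, matching y values: 3, 16 (2 points).
  x = 17: rhs = 15, matching y values: none (0 points).
  x = 18: rhs = 9, matching y values: 3, 16 (2 points).
Total affine count: 27.
Full point count |E(F_19)| = 27 + 1 = 28.
Hasse bound: |28 − (19+1)| = |8| = 8 ≤ 2√19 ≈ 8.7178 ✓.


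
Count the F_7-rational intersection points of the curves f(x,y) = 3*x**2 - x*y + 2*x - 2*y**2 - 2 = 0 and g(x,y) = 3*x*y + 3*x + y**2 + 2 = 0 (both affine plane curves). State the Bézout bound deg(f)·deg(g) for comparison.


Common zeros: ∅; count = 0; Bézout bound = 4.

deg(f) = 2, deg(g) = 2, so Bézout bound = 4.
Scan x ∈ F_7. For each x, list the y ∈ F_7 with f(x, y) ≡ 0 and those with g(x, y) ≡ 0 (mod 7); the common zeros in that column are the intersection.
  x = 0: f ≡ 0 at y ∈ ∅; g ≡ 0 at y ∈ ∅; common: ∅.
  x = 1: f ≡ 0 at y ∈ {1, 2}; g ≡ 0 at y ∈ ∅; common: ∅.
  x = 2: f ≡ 0 at y ∈ {0, 6}; g ≡ 0 at y ∈ {3, 5}; common: ∅.
  x = 3: f ≡ 0 at y ∈ ∅; g ≡ 0 at y ∈ {1, 4}; common: ∅.
  x = 4: f ≡ 0 at y ∈ {6}; g ≡ 0 at y ∈ {0, 2}; common: ∅.
  x = 5: f ≡ 0 at y ∈ ∅; g ≡ 0 at y ∈ ∅; common: ∅.
  x = 6: f ≡ 0 at y ∈ {2}; g ≡ 0 at y ∈ ∅; common: ∅.
Collecting: common zeros = ∅, so the count is 0.
Comparison with the Bézout bound: 0 ≤ 4 = deg(f)·deg(g), as expected for curves with no common component (the affine F_7-count falls short of the bound because intersections may lie at infinity, over extension fields, or carry multiplicity).


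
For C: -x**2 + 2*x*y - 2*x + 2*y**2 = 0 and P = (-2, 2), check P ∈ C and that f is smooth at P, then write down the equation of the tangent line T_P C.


Tangent line at P: 6*x + 4*y + 4 = 0.

Step 1: f(-2, 2) = 0, so P lies on C.
Step 2: partial derivatives
  f_x(x, y) = -2*x + 2*y - 2, f_y(x, y) = 2*x + 4*y.
  f_x(P) = 6, f_y(P) = 4 (gradient nonzero, so P is smooth).
Step 3: tangent line at P: 6·(x − -2) + 4·(y − 2) = 0.
Expanding: 6*x + 4*y + 4 = 0.


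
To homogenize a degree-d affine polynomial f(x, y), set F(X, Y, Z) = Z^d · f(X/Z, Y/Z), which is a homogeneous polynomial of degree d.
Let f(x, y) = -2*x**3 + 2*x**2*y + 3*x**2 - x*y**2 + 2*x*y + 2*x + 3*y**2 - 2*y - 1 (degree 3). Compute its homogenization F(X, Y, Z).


F(X, Y, Z) = -2*X**3 + 2*X**2*Y + 3*X**2*Z - X*Y**2 + 2*X*Y*Z + 2*X*Z**2 + 3*Y**2*Z - 2*Y*Z**2 - Z**3

deg(f) = 3.
Substitute x = X/Z, y = Y/Z into f, then multiply by Z^3.
  monomial -2·x^3·y^0 ↦ -2·X^3·Y^0·Z^0.
  monomial 2·x^2·y^1 ↦ 2·X^2·Y^1·Z^0.
  monomial 3·x^2·y^0 ↦ 3·X^2·Y^0·Z^1.
  monomial -1·x^1·y^2 ↦ -1·X^1·Y^2·Z^0.
  monomial 2·x^1·y^1 ↦ 2·X^1·Y^1·Z^1.
  monomial 2·x^1·y^0 ↦ 2·X^1·Y^0·Z^2.
  monomial 3·x^0·y^2 ↦ 3·X^0·Y^2·Z^1.
  monomial -2·x^0·y^1 ↦ -2·X^0·Y^1·Z^2.
  monomial -1·x^0·y^0 ↦ -1·X^0·Y^0·Z^3.
Collecting: F(X, Y, Z) = -2*X**3 + 2*X**2*Y + 3*X**2*Z - X*Y**2 + 2*X*Y*Z + 2*X*Z**2 + 3*Y**2*Z - 2*Y*Z**2 - Z**3.


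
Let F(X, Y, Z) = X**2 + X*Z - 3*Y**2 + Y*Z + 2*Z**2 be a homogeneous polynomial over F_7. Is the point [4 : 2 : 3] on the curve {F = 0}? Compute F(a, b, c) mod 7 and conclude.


F(4,2,3) ≡ 5 (mod 7); P is NOT on the curve.

Evaluate F(4, 2, 3) term-by-term (mod 7).
  X**2 ↦ 1·16·1·1 = 16
  X*Z ↦ 1·4·1·3 = 12
  -3*Y**2 ↦ -3·1·4·1 = -12
  Y*Z ↦ 1·1·2·3 = 6
  2*Z**2 ↦ 2·1·1·9 = 18
Sum: F(4, 2, 3) = (16) + (12) + (-12) + (6) + (18) = 40.
Reducing mod 7: 40 ≡ 5 (mod 7).
Since F(a, b, c) ≡ 5 ≠ 0 (mod 7), P does NOT lie on the curve.


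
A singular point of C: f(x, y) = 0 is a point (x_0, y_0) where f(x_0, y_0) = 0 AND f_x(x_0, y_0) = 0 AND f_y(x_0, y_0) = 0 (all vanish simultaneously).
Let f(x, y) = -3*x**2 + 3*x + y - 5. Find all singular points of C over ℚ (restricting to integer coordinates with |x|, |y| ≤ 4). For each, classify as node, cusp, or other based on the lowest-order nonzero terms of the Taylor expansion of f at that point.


No singular points in the scanned grid; C is smooth there.

Compute partial derivatives:
  f_x = 3 - 6*x.
  f_y = 1.
f_y = 1 is a nonzero constant, so f_y never vanishes: no point (x, y) can satisfy f = f_x = f_y = 0. In particular no (x, y) ∈ {−4, ..., 4}² is singular; the curve is smooth.


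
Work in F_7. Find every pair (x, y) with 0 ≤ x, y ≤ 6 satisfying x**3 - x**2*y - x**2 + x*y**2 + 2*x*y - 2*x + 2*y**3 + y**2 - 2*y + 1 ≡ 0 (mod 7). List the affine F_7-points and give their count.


Affine F_7-points: {(0, 5), (1, 2), (1, 5), (1, 6), (3, 1), (3, 2), (5, 0), (5, 5), (5, 6), (6, 2)}; count = 10.

For each of the 49 pairs (x, y) ∈ F_7², evaluate f(x, y) mod 7. Record the zeros.
  x = 0: [0↦1, 1↦2, 2↦3, 3↦2, 4↦4, 5↦0, 6↦2]  zeros at y ∈ {5}
  x = 1: [0↦6, 1↦2, 2↦0, 3↦5, 4↦1, 5↦0, 6↦0]  zeros at y ∈ {2, 5, 6}
  x = 2: [0↦1, 1↦4, 2↦4, 3↦6, 4↦1, 5↦1, 6↦4]  zeros at y ∈ ∅
  x = 3: [0↦6, 1↦0, 2↦0, 3↦4, 4↦3, 5↦2, 6↦6]  zeros at y ∈ {1, 2}
  x = 4: [0↦6, 1↦3, 2↦1, 3↦5, 4↦6, 5↦2, 6↦5]  zeros at y ∈ ∅
  x = 5: [0↦0, 1↦5, 2↦6, 3↦1, 4↦2, 5↦0, 6↦0]  zeros at y ∈ {0, 5, 6}
  x = 6: [0↦1, 1↦5, 2↦0, 3↦5, 4↦4, 5↦2, 6↦4]  zeros at y ∈ {2}
Collecting zeros: affine points = {(0, 5), (1, 2), (1, 5), (1, 6), (3, 1), (3, 2), (5, 0), (5, 5), (5, 6), (6, 2)}.
Total count |C(F_7)_aff| = 10.


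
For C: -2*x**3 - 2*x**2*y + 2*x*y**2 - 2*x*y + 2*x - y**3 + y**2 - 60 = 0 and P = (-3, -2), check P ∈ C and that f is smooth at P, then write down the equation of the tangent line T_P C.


Tangent line at P: -64*x - 4*y - 200 = 0.

Step 1: f(-3, -2) = 0, so P lies on C.
Step 2: partial derivatives
  f_x(x, y) = -6*x**2 - 4*x*y + 2*y**2 - 2*y + 2, f_y(x, y) = -2*x**2 + 4*x*y - 2*x - 3*y**2 + 2*y.
  f_x(P) = -64, f_y(P) = -4 (gradient nonzero, so P is smooth).
Step 3: tangent line at P: -64·(x − -3) + -4·(y − -2) = 0.
Expanding: -64*x - 4*y - 200 = 0.


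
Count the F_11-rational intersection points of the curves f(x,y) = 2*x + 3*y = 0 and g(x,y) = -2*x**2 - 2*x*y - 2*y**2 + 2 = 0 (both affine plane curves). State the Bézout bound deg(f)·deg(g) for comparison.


Common zeros: ∅; count = 0; Bézout bound = 2.

deg(f) = 1, deg(g) = 2, so Bézout bound = 2.
Scan x ∈ F_11. For each x, list the y ∈ F_11 with f(x, y) ≡ 0 and those with g(x, y) ≡ 0 (mod 11); the common zeros in that column are the intersection.
  x = 0: f ≡ 0 at y ∈ {0}; g ≡ 0 at y ∈ {1, 10}; common: ∅.
  x = 1: f ≡ 0 at y ∈ {3}; g ≡ 0 at y ∈ {0, 10}; common: ∅.
  x = 2: f ≡ 0 at y ∈ {6}; g ≡ 0 at y ∈ {2, 7}; common: ∅.
  x = 3: f ≡ 0 at y ∈ {9}; g ≡ 0 at y ∈ ∅; common: ∅.
  x = 4: f ≡ 0 at y ∈ {1}; g ≡ 0 at y ∈ {9}; common: ∅.
  x = 5: f ≡ 0 at y ∈ {4}; g ≡ 0 at y ∈ ∅; common: ∅.
  x = 6: f ≡ 0 at y ∈ {7}; g ≡ 0 at y ∈ ∅; common: ∅.
  x = 7: f ≡ 0 at y ∈ {10}; g ≡ 0 at y ∈ {2}; common: ∅.
  x = 8: f ≡ 0 at y ∈ {2}; g ≡ 0 at y ∈ ∅; common: ∅.
  x = 9: f ≡ 0 at y ∈ {5}; g ≡ 0 at y ∈ {4, 9}; common: ∅.
  x = 10: f ≡ 0 at y ∈ {8}; g ≡ 0 at y ∈ {0, 1}; common: ∅.
Collecting: common zeros = ∅, so the count is 0.
Comparison with the Bézout bound: 0 ≤ 2 = deg(f)·deg(g), as expected for curves with no common component (the affine F_11-count falls short of the bound because intersections may lie at infinity, over extension fields, or carry multiplicity).


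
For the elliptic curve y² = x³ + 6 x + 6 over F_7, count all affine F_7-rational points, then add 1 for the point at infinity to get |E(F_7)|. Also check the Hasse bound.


Affine points = {(3, 3), (3, 4), (5, 0)}; affine count = 3; |E(F_7)| = 4.

Discriminant check: Δ ∝ 4a³ + 27b² = 4·6³ + 27·6² = 4·216 + 27·36 ≡ 2 (mod 7). Nonzero ⇒ E is nonsingular.
For each x ∈ F_7, compute rhs = x³ + 6·x + 6 mod 7, then count y ∈ F_7 with y² ≡ rhs.
  x = 0: rhs = 6, matching y values: none (0 points).
  x = 1: rhs = 6, matching y values: none (0 points).
  x = 2: rhs = 5, matching y values: none (0 points).
  x = 3: rhs = 2, matching y values: 3, 4 (2 points).
  x = 4: rhs = 3, matching y values: none (0 points).
  x = 5: rhs = 0, matching y values: 0 (1 points).
  x = 6: rhs = 6, matching y values: none (0 points).
Total affine count: 3.
Full point count |E(F_7)| = 3 + 1 = 4.
Hasse bound: |4 − (7+1)| = |-4| = 4 ≤ 2√7 ≈ 5.2915 ✓.


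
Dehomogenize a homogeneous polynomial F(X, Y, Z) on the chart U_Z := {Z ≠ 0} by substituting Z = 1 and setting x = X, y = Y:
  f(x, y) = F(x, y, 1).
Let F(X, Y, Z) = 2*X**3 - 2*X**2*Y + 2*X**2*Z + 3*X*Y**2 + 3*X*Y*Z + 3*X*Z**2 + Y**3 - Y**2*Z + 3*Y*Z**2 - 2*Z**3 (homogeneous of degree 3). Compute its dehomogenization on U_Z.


f(x, y) = 2*x**3 - 2*x**2*y + 2*x**2 + 3*x*y**2 + 3*x*y + 3*x + y**3 - y**2 + 3*y - 2

On U_Z we set Z = 1. Each monomial c·X^i·Y^j·Z^k in F becomes c·x^i·y^j·1^k = c·x^i·y^j.
Substituting Z = 1: F(X, Y, 1) = 2*x**3 - 2*x**2*y + 2*x**2 + 3*x*y**2 + 3*x*y + 3*x + y**3 - y**2 + 3*y - 2.
Note: deg(f) ≤ deg(F) = 3; strict inequality happens when F is divisible by Z (lost terms).


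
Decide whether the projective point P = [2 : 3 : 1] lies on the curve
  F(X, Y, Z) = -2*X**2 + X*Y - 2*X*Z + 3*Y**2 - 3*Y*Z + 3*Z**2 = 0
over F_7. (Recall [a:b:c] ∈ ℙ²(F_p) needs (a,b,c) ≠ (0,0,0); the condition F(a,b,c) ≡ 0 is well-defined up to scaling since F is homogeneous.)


F(2,3,1) ≡ 1 (mod 7); P is NOT on the curve.

Evaluate F(2, 3, 1) term-by-term (mod 7).
  -2*X**2 ↦ -2·4·1·1 = -8
  X*Y ↦ 1·2·3·1 = 6
  -2*X*Z ↦ -2·2·1·1 = -4
  3*Y**2 ↦ 3·1·9·1 = 27
  -3*Y*Z ↦ -3·1·3·1 = -9
  3*Z**2 ↦ 3·1·1·1 = 3
Sum: F(2, 3, 1) = (-8) + (6) + (-4) + (27) + (-9) + (3) = 15.
Reducing mod 7: 15 ≡ 1 (mod 7).
Since F(a, b, c) ≡ 1 ≠ 0 (mod 7), P does NOT lie on the curve.


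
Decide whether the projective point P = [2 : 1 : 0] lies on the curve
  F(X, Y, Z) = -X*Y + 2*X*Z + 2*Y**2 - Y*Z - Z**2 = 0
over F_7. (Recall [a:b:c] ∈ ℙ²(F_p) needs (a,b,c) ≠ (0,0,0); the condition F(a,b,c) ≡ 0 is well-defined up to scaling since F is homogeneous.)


F(2,1,0) ≡ 0 (mod 7); P is on the curve.

Evaluate F(2, 1, 0) term-by-term (mod 7).
  -X*Y ↦ -1·2·1·1 = -2
  2*X*Z ↦ 2·2·1·0 = 0
  2*Y**2 ↦ 2·1·1·1 = 2
  -Y*Z ↦ -1·1·1·0 = 0
  -Z**2 ↦ -1·1·1·0 = 0
Sum: F(2, 1, 0) = (-2) + (0) + (2) + (0) + (0) = 0.
Reducing mod 7: 0 ≡ 0 (mod 7).
Since F(a, b, c) ≡ 0 (mod 7), P lies on the curve.


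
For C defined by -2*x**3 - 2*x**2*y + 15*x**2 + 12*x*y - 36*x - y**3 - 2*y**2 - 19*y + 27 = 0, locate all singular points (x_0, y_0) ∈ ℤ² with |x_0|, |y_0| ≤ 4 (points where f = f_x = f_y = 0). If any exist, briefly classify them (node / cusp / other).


Singular points: {(3, -1)}; classification: node.

Compute partial derivatives:
  f_x = -6*x**2 - 4*x*y + 30*x + 12*y - 36.
  f_y = -2*x**2 + 12*x - 3*y**2 - 4*y - 19.
Scan x_0 ∈ {−4, ..., 4}. For each x_0, f_y(x_0, y) is a polynomial in y; find its integer roots y ∈ {−4, ..., 4}, then test f_x and f at those candidates.
  x = -4: f_y(-4, y) = -3*y**2 - 4*y - 99; no integer root y with |y| ≤ 4.
  x = -3: f_y(-3, y) = -3*y**2 - 4*y - 73; no integer root y with |y| ≤ 4.
  x = -2: f_y(-2, y) = -3*y**2 - 4*y - 51; no integer root y with |y| ≤ 4.
  x = -1: f_y(-1, y) = -3*y**2 - 4*y - 33; no integer root y with |y| ≤ 4.
  x = 0: f_y(0, y) = -3*y**2 - 4*y - 19; no integer root y with |y| ≤ 4.
  x = 1: f_y(1, y) = -3*y**2 - 4*y - 9; no integer root y with |y| ≤ 4.
  x = 2: f_y(2, y) = -3*y**2 - 4*y - 3; no integer root y with |y| ≤ 4.
  x = 3: f_y(3, y) = -3*y**2 - 4*y - 1; vanishes at y ∈ {-1}. (3, -1): f_x = 0, f = 0 — SINGULAR.
  x = 4: f_y(4, y) = -3*y**2 - 4*y - 3; no integer root y with |y| ≤ 4.
Only singular point on the grid: (3, -1).
Classify: substitute x = 3 + u, y = -1 + v and expand: f = -2*u**3 - 2*u**2*v - u**2 - v**3 + v**2.
No constant or linear terms (consistent with a singular point). Quadratic part: -u**2 + v**2. Cubic part: -2*u**3 - 2*u**2*v - v**3.
The quadratic part v**2 - u**2 = (v − u)(v + u) splits into two distinct linear factors, so there are two distinct tangent lines y − -1 = ±(x − 3) — this is a node (ordinary double point).
Classification: node.


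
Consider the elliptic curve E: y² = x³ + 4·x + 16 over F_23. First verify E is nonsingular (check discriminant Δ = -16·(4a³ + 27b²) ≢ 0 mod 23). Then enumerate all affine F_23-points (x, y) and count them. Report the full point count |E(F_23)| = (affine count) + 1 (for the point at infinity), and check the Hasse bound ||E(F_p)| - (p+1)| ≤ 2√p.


Affine points = {(0, 4), (0, 19), (2, 3), (2, 20), (3, 3), (3, 20), (4, 2), (4, 21), (5, 0), (6, 7), (6, 16), (8, 10), (8, 13), (15, 1), (15, 22), (16, 6), (16, 17), (17, 11), (17, 12), (18, 3), (18, 20), (20, 0), (21, 0)}; affine count = 23; |E(F_23)| = 24.

Discriminant check: Δ ∝ 4a³ + 27b² = 4·4³ + 27·16² = 4·64 + 27·256 ≡ 15 (mod 23). Nonzero ⇒ E is nonsingular.
For each x ∈ F_23, compute rhs = x³ + 4·x + 16 mod 23, then count y ∈ F_23 with y² ≡ rhs.
  x = 0: rhs = 16, matching y values: 4, 19 (2 points).
  x = 1: rhs = 21, matching y values: none (0 points).
  x = 2: rhs = 9, matching y values: 3, 20 (2 points).
  x = 3: rhs = 9, matching y values: 3, 20 (2 points).
  x = 4: rhs = 4, matching y values: 2, 21 (2 points).
  x = 5: rhs = 0, matching y values: 0 (1 points).
  x = 6: rhs = 3, matching y values: 7, 16 (2 points).
  x = 7: rhs = 19, matching y values: none (0 points).
  x = 8: rhs = 8, matching y values: 10, 13 (2 points).
  x = 9: rhs = 22, matching y values: none (0 points).
  x = 10: rhs = 21, matching y values: none (0 points).
  x = 11: rhs = 11, matching y values: none (0 points).
  x = 12: rhs = 21, matching y values: none (0 points).
  x = 13: rhs = 11, matching y values: none (0 points).
  x = 14: rhs = 10, matching y values: none (0 points).
  x = 15: rhs = 1, matching y values: 1, 22 (2 points).
  x = 16: rhs = 13, matching y values: 6, 17 (2 points).
  x = 17: rhs = 6, matching y values: 11, 12 (2 points).
  x = 18: rhs = 9, matching y values: 3, 20 (2 points).
  x = 19: rhs = 5, matching y values: none (0 points).
  x = 20: rhs = 0, matching y values: 0 (1 points).
  x = 21: rhs = 0, matching y values: 0 (1 points).
  x = 22: rhs = 11, matching y values: none (0 points).
Total affine count: 23.
Full point count |E(F_23)| = 23 + 1 = 24.
Hasse bound: |24 − (23+1)| = |0| = 0 ≤ 2√23 ≈ 9.5917 ✓.


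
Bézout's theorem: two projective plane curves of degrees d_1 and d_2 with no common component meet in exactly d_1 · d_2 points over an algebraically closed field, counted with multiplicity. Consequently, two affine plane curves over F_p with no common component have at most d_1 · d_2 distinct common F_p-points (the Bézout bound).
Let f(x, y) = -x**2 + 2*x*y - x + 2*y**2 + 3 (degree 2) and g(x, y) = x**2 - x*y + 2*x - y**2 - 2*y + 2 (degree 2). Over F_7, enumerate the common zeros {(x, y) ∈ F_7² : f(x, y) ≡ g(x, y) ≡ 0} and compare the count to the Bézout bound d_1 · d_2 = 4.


Common zeros: {(5, 3)}; count = 1; Bézout bound = 4.

deg(f) = 2, deg(g) = 2, so Bézout bound = 4.
Scan x ∈ F_7. For each x, list the y ∈ F_7 with f(x, y) ≡ 0 and those with g(x, y) ≡ 0 (mod 7); the common zeros in that column are the intersection.
  x = 0: f ≡ 0 at y ∈ {3, 4}; g ≡ 0 at y ∈ ∅; common: ∅.
  x = 1: f ≡ 0 at y ∈ ∅; g ≡ 0 at y ∈ {5, 6}; common: ∅.
  x = 2: f ≡ 0 at y ∈ ∅; g ≡ 0 at y ∈ {5}; common: ∅.
  x = 3: f ≡ 0 at y ∈ ∅; g ≡ 0 at y ∈ {3, 6}; common: ∅.
  x = 4: f ≡ 0 at y ∈ {1, 2}; g ≡ 0 at y ∈ {4}; common: ∅.
  x = 5: f ≡ 0 at y ∈ {3, 6}; g ≡ 0 at y ∈ {3, 4}; common: {3}.
  x = 6: f ≡ 0 at y ∈ {2, 6}; g ≡ 0 at y ∈ ∅; common: ∅.
Collecting: common zeros = {(5, 3)}, so the count is 1.
Comparison with the Bézout bound: 1 ≤ 4 = deg(f)·deg(g), as expected for curves with no common component (the affine F_7-count falls short of the bound because intersections may lie at infinity, over extension fields, or carry multiplicity).


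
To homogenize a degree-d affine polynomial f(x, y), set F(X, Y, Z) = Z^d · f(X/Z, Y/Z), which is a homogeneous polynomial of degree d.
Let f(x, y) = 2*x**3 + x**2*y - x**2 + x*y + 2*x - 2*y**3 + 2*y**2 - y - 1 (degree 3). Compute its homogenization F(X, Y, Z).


F(X, Y, Z) = 2*X**3 + X**2*Y - X**2*Z + X*Y*Z + 2*X*Z**2 - 2*Y**3 + 2*Y**2*Z - Y*Z**2 - Z**3

deg(f) = 3.
Substitute x = X/Z, y = Y/Z into f, then multiply by Z^3.
  monomial 2·x^3·y^0 ↦ 2·X^3·Y^0·Z^0.
  monomial 1·x^2·y^1 ↦ 1·X^2·Y^1·Z^0.
  monomial -1·x^2·y^0 ↦ -1·X^2·Y^0·Z^1.
  monomial 1·x^1·y^1 ↦ 1·X^1·Y^1·Z^1.
  monomial 2·x^1·y^0 ↦ 2·X^1·Y^0·Z^2.
  monomial -2·x^0·y^3 ↦ -2·X^0·Y^3·Z^0.
  monomial 2·x^0·y^2 ↦ 2·X^0·Y^2·Z^1.
  monomial -1·x^0·y^1 ↦ -1·X^0·Y^1·Z^2.
  monomial -1·x^0·y^0 ↦ -1·X^0·Y^0·Z^3.
Collecting: F(X, Y, Z) = 2*X**3 + X**2*Y - X**2*Z + X*Y*Z + 2*X*Z**2 - 2*Y**3 + 2*Y**2*Z - Y*Z**2 - Z**3.


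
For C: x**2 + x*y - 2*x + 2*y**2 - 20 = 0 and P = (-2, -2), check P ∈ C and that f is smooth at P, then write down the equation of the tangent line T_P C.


Tangent line at P: -8*x - 10*y - 36 = 0.

Step 1: f(-2, -2) = 0, so P lies on C.
Step 2: partial derivatives
  f_x(x, y) = 2*x + y - 2, f_y(x, y) = x + 4*y.
  f_x(P) = -8, f_y(P) = -10 (gradient nonzero, so P is smooth).
Step 3: tangent line at P: -8·(x − -2) + -10·(y − -2) = 0.
Expanding: -8*x - 10*y - 36 = 0.


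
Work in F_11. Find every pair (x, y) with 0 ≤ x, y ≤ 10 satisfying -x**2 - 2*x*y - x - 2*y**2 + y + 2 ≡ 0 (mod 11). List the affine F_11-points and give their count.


Affine F_11-points: {(1, 0), (1, 5), (3, 7), (4, 6), (4, 7), (5, 6), (7, 2), (7, 8), (9, 0), (9, 8), (10, 2), (10, 5)}; count = 12.

For each of the 121 pairs (x, y) ∈ F_11², evaluate f(x, y) mod 11. Record the zeros.
  x = 0: [0↦2, 1↦1, 2↦7, 3↦9, 4↦7, 5↦1, 6↦2, 7↦10, 8↦3, 9↦3, 10↦10]  zeros at y ∈ ∅
  x = 1: [0↦0, 1↦8, 2↦1, 3↦1, 4↦8, 5↦0, 6↦10, 7↦5, 8↦7, 9↦5, 10↦10]  zeros at y ∈ {0, 5}
  x = 2: [0↦7, 1↦2, 2↦4, 3↦2, 4↦7, 5↦8, 6↦5, 7↦9, 8↦9, 9↦5, 10↦8]  zeros at y ∈ ∅
  x = 3: [0↦1, 1↦5, 2↦5, 3↦1, 4↦4, 5↦3, 6↦9, 7↦0, 8↦9, 9↦3, 10↦4]  zeros at y ∈ {7}
  x = 4: [0↦4, 1↦6, 2↦4, 3↦9, 4↦10, 5↦7, 6↦0, 7↦0, 8↦7, 9↦10, 10↦9]  zeros at y ∈ {6, 7}
  x = 5: [0↦5, 1↦5, 2↦1, 3↦4, 4↦3, 5↦9, 6↦0, 7↦9, 8↦3, 9↦4, 10↦1]  zeros at y ∈ {6}
  x = 6: [0↦4, 1↦2, 2↦7, 3↦8, 4↦5, 5↦9, 6↦9, 7↦5, 8↦8, 9↦7, 10↦2]  zeros at y ∈ ∅
  x = 7: [0↦1, 1↦8, 2↦0, 3↦10, 4↦5, 5↦7, 6↦5, 7↦10, 8↦0, 9↦8, 10↦1]  zeros at y ∈ {2, 8}
  x = 8: [0↦7, 1↦1, 2↦2, 3↦10, 4↦3, 5↦3, 6↦10, 7↦2, 8↦1, 9↦7, 10↦9]  zeros at y ∈ ∅
  x = 9: [0↦0, 1↦3, 2↦2, 3↦8, 4↦10, 5↦8, 6↦2, 7↦3, 8↦0, 9↦4, 10↦4]  zeros at y ∈ {0, 8}
  x = 10: [0↦2, 1↦3, 2↦0, 3↦4, 4↦4, 5↦0, 6↦3, 7↦2, 8↦8, 9↦10, 10↦8]  zeros at y ∈ {2, 5}
Collecting zeros: affine points = {(1, 0), (1, 5), (3, 7), (4, 6), (4, 7), (5, 6), (7, 2), (7, 8), (9, 0), (9, 8), (10, 2), (10, 5)}.
Total count |C(F_11)_aff| = 12.


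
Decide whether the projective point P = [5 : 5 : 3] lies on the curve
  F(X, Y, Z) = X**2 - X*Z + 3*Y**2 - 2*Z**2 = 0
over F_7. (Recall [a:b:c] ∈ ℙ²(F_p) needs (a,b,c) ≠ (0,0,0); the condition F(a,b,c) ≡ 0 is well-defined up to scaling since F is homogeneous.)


F(5,5,3) ≡ 4 (mod 7); P is NOT on the curve.

Evaluate F(5, 5, 3) term-by-term (mod 7).
  X**2 ↦ 1·25·1·1 = 25
  -X*Z ↦ -1·5·1·3 = -15
  3*Y**2 ↦ 3·1·25·1 = 75
  -2*Z**2 ↦ -2·1·1·9 = -18
Sum: F(5, 5, 3) = (25) + (-15) + (75) + (-18) = 67.
Reducing mod 7: 67 ≡ 4 (mod 7).
Since F(a, b, c) ≡ 4 ≠ 0 (mod 7), P does NOT lie on the curve.


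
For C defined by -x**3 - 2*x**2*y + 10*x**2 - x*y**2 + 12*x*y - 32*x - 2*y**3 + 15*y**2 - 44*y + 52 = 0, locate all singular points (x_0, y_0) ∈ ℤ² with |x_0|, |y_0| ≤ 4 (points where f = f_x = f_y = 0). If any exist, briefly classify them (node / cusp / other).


Singular points: {(2, 2)}; classification: cusp.

Compute partial derivatives:
  f_x = -3*x**2 - 4*x*y + 20*x - y**2 + 12*y - 32.
  f_y = -2*x**2 - 2*x*y + 12*x - 6*y**2 + 30*y - 44.
Scan x_0 ∈ {−4, ..., 4}. For each x_0, f_y(x_0, y) is a polynomial in y; find its integer roots y ∈ {−4, ..., 4}, then test f_x and f at those candidates.
  x = -4: f_y(-4, y) = -6*y**2 + 38*y - 124; no integer root y with |y| ≤ 4.
  x = -3: f_y(-3, y) = -6*y**2 + 36*y - 98; no integer root y with |y| ≤ 4.
  x = -2: f_y(-2, y) = -6*y**2 + 34*y - 76; no integer root y with |y| ≤ 4.
  x = -1: f_y(-1, y) = -6*y**2 + 32*y - 58; no integer root y with |y| ≤ 4.
  x = 0: f_y(0, y) = -6*y**2 + 30*y - 44; no integer root y with |y| ≤ 4.
  x = 1: f_y(1, y) = -6*y**2 + 28*y - 34; no integer root y with |y| ≤ 4.
  x = 2: f_y(2, y) = -6*y**2 + 26*y - 28; vanishes at y ∈ {2}. (2, 2): f_x = 0, f = 0 — SINGULAR.
  x = 3: f_y(3, y) = -6*y**2 + 24*y - 26; no integer root y with |y| ≤ 4.
  x = 4: f_y(4, y) = -6*y**2 + 22*y - 28; no integer root y with |y| ≤ 4.
Only singular point on the grid: (2, 2).
Classify: substitute x = 2 + u, y = 2 + v and expand: f = -u**3 - 2*u**2*v - u*v**2 - 2*v**3 + v**2.
No constant or linear terms (consistent with a singular point). Quadratic part: v**2. Cubic part: -u**3 - 2*u**2*v - u*v**2 - 2*v**3.
The quadratic part v**2 is a perfect square, so there is a single (double) tangent line v = 0, i.e. y = 2. Restricting the cubic part to that line (v = 0) leaves -u**3 ≠ 0, so f is not divisible by v and the branch is v² ≈ u**3 to lowest order — this is a cusp.
Classification: cusp.


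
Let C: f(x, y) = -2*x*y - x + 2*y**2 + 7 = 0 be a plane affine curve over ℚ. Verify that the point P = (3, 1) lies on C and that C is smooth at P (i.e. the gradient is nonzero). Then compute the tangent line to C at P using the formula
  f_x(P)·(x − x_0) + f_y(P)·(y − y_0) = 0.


Tangent line at P: -3*x - 2*y + 11 = 0.

Step 1: f(3, 1) = 0, so P lies on C.
Step 2: partial derivatives
  f_x(x, y) = -2*y - 1, f_y(x, y) = -2*x + 4*y.
  f_x(P) = -3, f_y(P) = -2 (gradient nonzero, so P is smooth).
Step 3: tangent line at P: -3·(x − 3) + -2·(y − 1) = 0.
Expanding: -3*x - 2*y + 11 = 0.


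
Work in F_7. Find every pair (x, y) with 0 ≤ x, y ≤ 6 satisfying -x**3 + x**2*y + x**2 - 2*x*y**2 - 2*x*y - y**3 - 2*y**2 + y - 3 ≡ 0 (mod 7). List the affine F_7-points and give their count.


Affine F_7-points: {(2, 0), (3, 0), (5, 5), (6, 4)}; count = 4.

For each of the 49 pairs (x, y) ∈ F_7², evaluate f(x, y) mod 7. Record the zeros.
  x = 0: [0↦4, 1↦2, 2↦4, 3↦4, 4↦3, 5↦2, 6↦2]  zeros at y ∈ ∅
  x = 1: [0↦4, 1↦6, 2↦1, 3↦4, 4↦2, 5↦3, 6↦1]  zeros at y ∈ ∅
  x = 2: [0↦0, 1↦1, 2↦5, 3↦6, 4↦5, 5↦3, 6↦1]  zeros at y ∈ {0}
  x = 3: [0↦0, 1↦2, 2↦3, 3↦4, 4↦6, 5↦3, 6↦3]  zeros at y ∈ {0}
  x = 4: [0↦5, 1↦3, 2↦3, 3↦6, 4↦6, 5↦4, 6↦1]  zeros at y ∈ ∅
  x = 5: [0↦2, 1↦5, 2↦6, 3↦6, 4↦6, 5↦0, 6↦3]  zeros at y ∈ {5}
  x = 6: [0↦6, 1↦2, 2↦6, 3↦5, 4↦0, 5↦6, 6↦3]  zeros at y ∈ {4}
Collecting zeros: affine points = {(2, 0), (3, 0), (5, 5), (6, 4)}.
Total count |C(F_7)_aff| = 4.


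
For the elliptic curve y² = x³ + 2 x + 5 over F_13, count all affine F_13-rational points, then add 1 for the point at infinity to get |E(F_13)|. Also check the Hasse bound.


Affine points = {(2, 2), (2, 11), (3, 5), (3, 8), (4, 5), (4, 8), (5, 6), (5, 7), (6, 5), (6, 8), (8, 0)}; affine count = 11; |E(F_13)| = 12.

Discriminant check: Δ ∝ 4a³ + 27b² = 4·2³ + 27·5² = 4·8 + 27·25 ≡ 5 (mod 13). Nonzero ⇒ E is nonsingular.
For each x ∈ F_13, compute rhs = x³ + 2·x + 5 mod 13, then count y ∈ F_13 with y² ≡ rhs.
  x = 0: rhs = 5, matching y values: none (0 points).
  x = 1: rhs = 8, matching y values: none (0 points).
  x = 2: rhs = 4, matching y values: 2, 11 (2 points).
  x = 3: rhs = 12, matching y values: 5, 8 (2 points).
  x = 4: rhs = 12, matching y values: 5, 8 (2 points).
  x = 5: rhs = 10, matching y values: 6, 7 (2 points).
  x = 6: rhs = 12, matching y values: 5, 8 (2 points).
  x = 7: rhs = 11, matching y values: none (0 points).
  x = 8: rhs = 0, matching y values: 0 (1 points).
  x = 9: rhs = 11, matching y values: none (0 points).
  x = 10: rhs = 11, matching y values: none (0 points).
  x = 11: rhs = 6, matching y values: none (0 points).
  x = 12: rhs = 2, matching y values: none (0 points).
Total affine count: 11.
Full point count |E(F_13)| = 11 + 1 = 12.
Hasse bound: |12 − (13+1)| = |-2| = 2 ≤ 2√13 ≈ 7.2111 ✓.


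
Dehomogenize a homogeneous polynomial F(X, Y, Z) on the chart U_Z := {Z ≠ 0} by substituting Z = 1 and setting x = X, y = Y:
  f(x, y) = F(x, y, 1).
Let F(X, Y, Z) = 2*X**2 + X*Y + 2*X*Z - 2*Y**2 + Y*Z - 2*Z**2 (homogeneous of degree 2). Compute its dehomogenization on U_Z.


f(x, y) = 2*x**2 + x*y + 2*x - 2*y**2 + y - 2

On U_Z we set Z = 1. Each monomial c·X^i·Y^j·Z^k in F becomes c·x^i·y^j·1^k = c·x^i·y^j.
Substituting Z = 1: F(X, Y, 1) = 2*x**2 + x*y + 2*x - 2*y**2 + y - 2.
Note: deg(f) ≤ deg(F) = 2; strict inequality happens when F is divisible by Z (lost terms).


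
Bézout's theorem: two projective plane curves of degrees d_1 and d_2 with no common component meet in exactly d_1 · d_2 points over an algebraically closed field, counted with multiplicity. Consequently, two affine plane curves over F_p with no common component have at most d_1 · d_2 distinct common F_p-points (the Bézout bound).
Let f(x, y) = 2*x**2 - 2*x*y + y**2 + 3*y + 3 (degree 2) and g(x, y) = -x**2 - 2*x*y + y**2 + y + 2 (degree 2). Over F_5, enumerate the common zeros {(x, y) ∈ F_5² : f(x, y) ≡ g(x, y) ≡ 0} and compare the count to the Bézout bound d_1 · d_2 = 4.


Common zeros: ∅; count = 0; Bézout bound = 4.

deg(f) = 2, deg(g) = 2, so Bézout bound = 4.
Scan x ∈ F_5. For each x, list the y ∈ F_5 with f(x, y) ≡ 0 and those with g(x, y) ≡ 0 (mod 5); the common zeros in that column are the intersection.
  x = 0: f ≡ 0 at y ∈ ∅; g ≡ 0 at y ∈ ∅; common: ∅.
  x = 1: f ≡ 0 at y ∈ {0, 4}; g ≡ 0 at y ∈ ∅; common: ∅.
  x = 2: f ≡ 0 at y ∈ ∅; g ≡ 0 at y ∈ ∅; common: ∅.
  x = 3: f ≡ 0 at y ∈ {4}; g ≡ 0 at y ∈ ∅; common: ∅.
  x = 4: f ≡ 0 at y ∈ {0}; g ≡ 0 at y ∈ {1}; common: ∅.
Collecting: common zeros = ∅, so the count is 0.
Comparison with the Bézout bound: 0 ≤ 4 = deg(f)·deg(g), as expected for curves with no common component (the affine F_5-count falls short of the bound because intersections may lie at infinity, over extension fields, or carry multiplicity).


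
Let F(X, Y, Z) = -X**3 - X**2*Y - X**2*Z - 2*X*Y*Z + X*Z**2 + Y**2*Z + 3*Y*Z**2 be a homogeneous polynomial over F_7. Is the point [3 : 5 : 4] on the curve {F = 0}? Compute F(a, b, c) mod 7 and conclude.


F(3,5,4) ≡ 6 (mod 7); P is NOT on the curve.

Evaluate F(3, 5, 4) term-by-term (mod 7).
  -X**3 ↦ -1·27·1·1 = -27
  -X**2*Y ↦ -1·9·5·1 = -45
  -X**2*Z ↦ -1·9·1·4 = -36
  -2*X*Y*Z ↦ -2·3·5·4 = -120
  X*Z**2 ↦ 1·3·1·16 = 48
  Y**2*Z ↦ 1·1·25·4 = 100
  3*Y*Z**2 ↦ 3·1·5·16 = 240
Sum: F(3, 5, 4) = (-27) + (-45) + (-36) + (-120) + (48) + (100) + (240) = 160.
Reducing mod 7: 160 ≡ 6 (mod 7).
Since F(a, b, c) ≡ 6 ≠ 0 (mod 7), P does NOT lie on the curve.


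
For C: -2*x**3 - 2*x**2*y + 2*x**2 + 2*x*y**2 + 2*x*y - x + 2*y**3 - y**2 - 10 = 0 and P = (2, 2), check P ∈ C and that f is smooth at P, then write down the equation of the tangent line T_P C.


Tangent line at P: -21*x + 32*y - 22 = 0.

Step 1: f(2, 2) = 0, so P lies on C.
Step 2: partial derivatives
  f_x(x, y) = -6*x**2 - 4*x*y + 4*x + 2*y**2 + 2*y - 1, f_y(x, y) = -2*x**2 + 4*x*y + 2*x + 6*y**2 - 2*y.
  f_x(P) = -21, f_y(P) = 32 (gradient nonzero, so P is smooth).
Step 3: tangent line at P: -21·(x − 2) + 32·(y − 2) = 0.
Expanding: -21*x + 32*y - 22 = 0.


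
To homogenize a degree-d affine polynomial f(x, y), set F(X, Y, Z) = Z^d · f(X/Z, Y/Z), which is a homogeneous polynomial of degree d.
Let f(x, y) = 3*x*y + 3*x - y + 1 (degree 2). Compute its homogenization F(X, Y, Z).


F(X, Y, Z) = 3*X*Y + 3*X*Z - Y*Z + Z**2

deg(f) = 2.
Substitute x = X/Z, y = Y/Z into f, then multiply by Z^2.
  monomial 3·x^1·y^1 ↦ 3·X^1·Y^1·Z^0.
  monomial 3·x^1·y^0 ↦ 3·X^1·Y^0·Z^1.
  monomial -1·x^0·y^1 ↦ -1·X^0·Y^1·Z^1.
  monomial 1·x^0·y^0 ↦ 1·X^0·Y^0·Z^2.
Collecting: F(X, Y, Z) = 3*X*Y + 3*X*Z - Y*Z + Z**2.


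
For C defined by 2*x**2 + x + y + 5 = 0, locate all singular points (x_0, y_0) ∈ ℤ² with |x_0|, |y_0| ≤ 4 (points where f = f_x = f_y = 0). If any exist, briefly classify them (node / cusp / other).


No singular points in the scanned grid; C is smooth there.

Compute partial derivatives:
  f_x = 4*x + 1.
  f_y = 1.
f_y = 1 is a nonzero constant, so f_y never vanishes: no point (x, y) can satisfy f = f_x = f_y = 0. In particular no (x, y) ∈ {−4, ..., 4}² is singular; the curve is smooth.


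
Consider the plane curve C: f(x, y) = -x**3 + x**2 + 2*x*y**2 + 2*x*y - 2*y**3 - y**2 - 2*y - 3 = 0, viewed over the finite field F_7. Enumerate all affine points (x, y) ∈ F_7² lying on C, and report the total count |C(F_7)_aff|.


Affine F_7-points: {(0, 6), (1, 6), (2, 0), (2, 2), (2, 3), (3, 0), (3, 1), (3, 5)}; count = 8.

For each of the 49 pairs (x, y) ∈ F_7², evaluate f(x, y) mod 7. Record the zeros.
  x = 0: [0↦4, 1↦6, 2↦1, 3↦5, 4↦6, 5↦6, 6↦0]  zeros at y ∈ {6}
  x = 1: [0↦4, 1↦3, 2↦6, 3↦1, 4↦4, 5↦3, 6↦0]  zeros at y ∈ {6}
  x = 2: [0↦0, 1↦3, 2↦0, 3↦0, 4↦5, 5↦3, 6↦3]  zeros at y ∈ {0, 2, 3}
  x = 3: [0↦0, 1↦0, 2↦5, 3↦3, 4↦3, 5↦0, 6↦3]  zeros at y ∈ {0, 1, 5}
  x = 4: [0↦5, 1↦2, 2↦1, 3↦4, 4↦6, 5↦2, 6↦1]  zeros at y ∈ ∅
  x = 5: [0↦2, 1↦3, 2↦3, 3↦4, 4↦1, 5↦3, 6↦5]  zeros at y ∈ ∅
  x = 6: [0↦6, 1↦4, 2↦5, 3↦4, 4↦3, 5↦4, 6↦2]  zeros at y ∈ ∅
Collecting zeros: affine points = {(0, 6), (1, 6), (2, 0), (2, 2), (2, 3), (3, 0), (3, 1), (3, 5)}.
Total count |C(F_7)_aff| = 8.


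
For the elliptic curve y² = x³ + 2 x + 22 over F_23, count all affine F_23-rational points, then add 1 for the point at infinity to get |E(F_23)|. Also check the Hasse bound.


Affine points = {(1, 5), (1, 18), (3, 3), (3, 20), (4, 5), (4, 18), (11, 8), (11, 15), (12, 7), (12, 16), (15, 0), (17, 1), (17, 22), (18, 5), (18, 18), (20, 9), (20, 14)}; affine count = 17; |E(F_23)| = 18.

Discriminant check: Δ ∝ 4a³ + 27b² = 4·2³ + 27·22² = 4·8 + 27·484 ≡ 13 (mod 23). Nonzero ⇒ E is nonsingular.
For each x ∈ F_23, compute rhs = x³ + 2·x + 22 mod 23, then count y ∈ F_23 with y² ≡ rhs.
  x = 0: rhs = 22, matching y values: none (0 points).
  x = 1: rhs = 2, matching y values: 5, 18 (2 points).
  x = 2: rhs = 11, matching y values: none (0 points).
  x = 3: rhs = 9, matching y values: 3, 20 (2 points).
  x = 4: rhs = 2, matching y values: 5, 18 (2 points).
  x = 5: rhs = 19, matching y values: none (0 points).
  x = 6: rhs = 20, matching y values: none (0 points).
  x = 7: rhs = 11, matching y values: none (0 points).
  x = 8: rhs = 21, matching y values: none (0 points).
  x = 9: rhs = 10, matching y values: none (0 points).
  x = 10: rhs = 7, matching y values: none (0 points).
  x = 11: rhs = 18, matching y values: 8, 15 (2 points).
  x = 12: rhs = 3, matching y values: 7, 16 (2 points).
  x = 13: rhs = 14, matching y values: none (0 points).
  x = 14: rhs = 11, matching y values: none (0 points).
  x = 15: rhs = 0, matching y values: 0 (1 points).
  x = 16: rhs = 10, matching y values: none (0 points).
  x = 17: rhs = 1, matching y values: 1, 22 (2 points).
  x = 18: rhs = 2, matching y values: 5, 18 (2 points).
  x = 19: rhs = 19, matching y values: none (0 points).
  x = 20: rhs = 12, matching y values: 9, 14 (2 points).
  x = 21: rhs = 10, matching y values: none (0 points).
  x = 22: rhs = 19, matching y values: none (0 points).
Total affine count: 17.
Full point count |E(F_23)| = 17 + 1 = 18.
Hasse bound: |18 − (23+1)| = |-6| = 6 ≤ 2√23 ≈ 9.5917 ✓.
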